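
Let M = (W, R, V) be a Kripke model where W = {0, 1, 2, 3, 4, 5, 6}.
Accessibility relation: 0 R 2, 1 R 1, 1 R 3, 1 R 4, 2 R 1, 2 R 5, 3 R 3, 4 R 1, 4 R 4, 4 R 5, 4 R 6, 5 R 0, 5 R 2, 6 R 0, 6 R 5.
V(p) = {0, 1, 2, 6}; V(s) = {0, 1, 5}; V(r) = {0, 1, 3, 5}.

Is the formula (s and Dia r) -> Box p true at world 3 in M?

At 3: s and Dia r is false, Box p is false, so (s and Dia r) -> Box p is true.
  At 3: s is false, Dia r is true, so s and Dia r is false.
    At 3: Dia r requires r at some successor in {3}.
      r holds at 3, so Dia r is true at 3.
  At 3: Box p requires p at every successor {3}.
    p fails at 3, so Box p is false at 3.

Yes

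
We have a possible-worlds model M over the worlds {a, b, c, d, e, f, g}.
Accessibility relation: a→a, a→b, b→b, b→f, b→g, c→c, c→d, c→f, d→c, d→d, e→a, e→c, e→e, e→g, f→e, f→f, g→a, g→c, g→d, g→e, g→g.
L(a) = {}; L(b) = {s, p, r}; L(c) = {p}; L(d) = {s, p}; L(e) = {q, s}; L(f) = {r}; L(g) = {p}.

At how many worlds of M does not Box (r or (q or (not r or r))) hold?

Let φ = not Box (r or (q or (not r or r))). Evaluate φ at each world:
  a (successors {a, b}): φ is false.
  b (successors {b, f, g}): φ is false.
  c (successors {c, d, f}): φ is false.
  d (successors {c, d}): φ is false.
  e (successors {a, c, e, g}): φ is false.
  f (successors {e, f}): φ is false.
  g (successors {a, c, d, e, g}): φ is false.
For instance, at g:
  At g: Box (r or (q or (not r or r))) is true, so not Box (r or (q or (not r or r))) is false.
    At g: Box (r or (q or (not r or r))) requires r or (q or (not r or r)) at every successor {a, c, d, e, g}.
      At a: r or (q or (not r or r)) is true.
      At c: r or (q or (not r or r)) is true.
      At d: r or (q or (not r or r)) is true.
      At e: r or (q or (not r or r)) is true.
      At g: r or (q or (not r or r)) is true.
    So Box (r or (q or (not r or r))) is true at g.
Satisfying worlds: none.

0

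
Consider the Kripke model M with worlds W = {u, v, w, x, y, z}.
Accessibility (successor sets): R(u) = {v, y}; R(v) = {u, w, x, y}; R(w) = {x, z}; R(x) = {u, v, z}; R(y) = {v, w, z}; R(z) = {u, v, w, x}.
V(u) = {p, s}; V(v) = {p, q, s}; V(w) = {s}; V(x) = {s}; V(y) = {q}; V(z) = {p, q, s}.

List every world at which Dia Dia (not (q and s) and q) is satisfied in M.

Recall that Dia ψ holds at a world iff ψ holds at some accessible world.
Let φ = Dia Dia (not (q and s) and q). Evaluate φ at each world:
  u (successors {v, y}): φ is true.
  v (successors {u, w, x, y}): φ is true.
  w (successors {x, z}): φ is false.
  x (successors {u, v, z}): φ is true.
  y (successors {v, w, z}): φ is true.
  z (successors {u, v, w, x}): φ is true.
For instance, at w:
  At w: Dia Dia (not (q and s) and q) requires Dia (not (q and s) and q) at some successor in {x, z}.
    At x: Dia (not (q and s) and q) is false.
    At z: Dia (not (q and s) and q) is false.
  So Dia Dia (not (q and s) and q) is false at w.
Satisfying worlds: {u, v, x, y, z}

u, v, x, y, z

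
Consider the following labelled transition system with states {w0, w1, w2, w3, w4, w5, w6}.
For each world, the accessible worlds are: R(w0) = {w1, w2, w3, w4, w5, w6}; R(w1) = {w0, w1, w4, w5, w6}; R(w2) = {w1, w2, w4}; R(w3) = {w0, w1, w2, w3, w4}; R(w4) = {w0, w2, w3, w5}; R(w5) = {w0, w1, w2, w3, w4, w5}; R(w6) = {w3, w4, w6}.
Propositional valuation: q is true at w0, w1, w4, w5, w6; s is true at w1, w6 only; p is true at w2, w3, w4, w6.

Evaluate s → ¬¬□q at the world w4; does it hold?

Recall that □ψ holds at a world iff ψ holds at every accessible world, and ◇ψ holds iff ψ holds at some accessible world.
At w4: s is false, ¬¬□q is false, so s → ¬¬□q is true.
  At w4: ¬□q is true, so ¬¬□q is false.
    At w4: □q is false, so ¬□q is true.
      At w4: □q requires q at every successor {w0, w2, w3, w5}.
        q fails at w2, so □q is false at w4.

Yes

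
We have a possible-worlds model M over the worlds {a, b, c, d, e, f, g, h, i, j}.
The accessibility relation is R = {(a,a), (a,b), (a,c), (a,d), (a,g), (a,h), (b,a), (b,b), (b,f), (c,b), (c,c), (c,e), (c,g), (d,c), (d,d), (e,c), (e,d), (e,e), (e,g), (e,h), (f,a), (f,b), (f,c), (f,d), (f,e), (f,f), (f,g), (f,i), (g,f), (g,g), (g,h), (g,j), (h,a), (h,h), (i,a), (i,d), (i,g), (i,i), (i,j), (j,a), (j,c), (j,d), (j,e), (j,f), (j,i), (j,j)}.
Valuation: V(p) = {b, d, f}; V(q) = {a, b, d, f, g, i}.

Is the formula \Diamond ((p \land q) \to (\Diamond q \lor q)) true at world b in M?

Recall that \Diamond ψ holds at a world iff ψ holds at some accessible world.
At b: \Diamond ((p \land q) \to (\Diamond q \lor q)) requires (p \land q) \to (\Diamond q \lor q) at some successor in {a, b, f}.
  (p \land q) \to (\Diamond q \lor q) holds at a, so \Diamond ((p \land q) \to (\Diamond q \lor q)) is true at b.
    At a: p \land q is false, \Diamond q \lor q is true, so (p \land q) \to (\Diamond q \lor q) is true.
      At a: \Diamond q is true, q is true, so \Diamond q \lor q is true.

Yes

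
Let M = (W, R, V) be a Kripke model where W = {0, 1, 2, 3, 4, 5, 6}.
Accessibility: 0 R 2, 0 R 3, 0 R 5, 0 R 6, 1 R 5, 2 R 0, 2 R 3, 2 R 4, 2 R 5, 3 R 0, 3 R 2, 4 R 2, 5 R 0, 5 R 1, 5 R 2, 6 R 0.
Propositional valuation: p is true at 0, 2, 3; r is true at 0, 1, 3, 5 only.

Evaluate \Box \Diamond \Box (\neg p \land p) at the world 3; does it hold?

At 3: \Box \Diamond \Box (\neg p \land p) requires \Diamond \Box (\neg p \land p) at every successor {0, 2}.
  \Diamond \Box (\neg p \land p) fails at 0, so \Box \Diamond \Box (\neg p \land p) is false at 3.
    At 0: \Diamond \Box (\neg p \land p) requires \Box (\neg p \land p) at some successor in {2, 3, 5, 6}.
      At 2: \Box (\neg p \land p) is false.
      At 3: \Box (\neg p \land p) is false.
      At 5: \Box (\neg p \land p) is false.
      At 6: \Box (\neg p \land p) is false.
    So \Diamond \Box (\neg p \land p) is false at 0.

No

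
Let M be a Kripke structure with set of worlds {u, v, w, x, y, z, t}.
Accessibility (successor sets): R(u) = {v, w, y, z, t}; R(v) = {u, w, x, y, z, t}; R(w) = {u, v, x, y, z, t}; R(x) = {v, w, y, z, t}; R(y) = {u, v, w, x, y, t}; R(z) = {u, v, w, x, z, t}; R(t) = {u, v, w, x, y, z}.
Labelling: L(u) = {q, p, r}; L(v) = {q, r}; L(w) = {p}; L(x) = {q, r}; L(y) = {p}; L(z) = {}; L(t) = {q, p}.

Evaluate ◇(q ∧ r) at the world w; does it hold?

At w: ◇(q ∧ r) requires q ∧ r at some successor in {u, v, x, y, z, t}.
  q ∧ r holds at u, so ◇(q ∧ r) is true at w.

Yes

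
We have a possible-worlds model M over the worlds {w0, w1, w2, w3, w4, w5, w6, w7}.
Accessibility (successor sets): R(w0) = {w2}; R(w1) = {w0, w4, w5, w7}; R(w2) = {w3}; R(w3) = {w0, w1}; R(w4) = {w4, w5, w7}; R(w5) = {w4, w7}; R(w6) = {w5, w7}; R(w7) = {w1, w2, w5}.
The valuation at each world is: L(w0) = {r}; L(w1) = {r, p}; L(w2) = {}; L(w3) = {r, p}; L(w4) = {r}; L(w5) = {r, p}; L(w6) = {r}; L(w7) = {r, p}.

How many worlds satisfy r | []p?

Let φ = r | []p. Evaluate φ at each world:
  w0 (successors {w2}): φ is true.
  w1 (successors {w0, w4, w5, w7}): φ is true.
  w2 (successors {w3}): φ is true.
  w3 (successors {w0, w1}): φ is true.
  w4 (successors {w4, w5, w7}): φ is true.
  w5 (successors {w4, w7}): φ is true.
  w6 (successors {w5, w7}): φ is true.
  w7 (successors {w1, w2, w5}): φ is true.
For instance, at w3:
  At w3: r is true, []p is false, so r | []p is true.
    At w3: []p requires p at every successor {w0, w1}.
      p fails at w0, so []p is false at w3.
Satisfying worlds: {w0, w1, w2, w3, w4, w5, w6, w7}

8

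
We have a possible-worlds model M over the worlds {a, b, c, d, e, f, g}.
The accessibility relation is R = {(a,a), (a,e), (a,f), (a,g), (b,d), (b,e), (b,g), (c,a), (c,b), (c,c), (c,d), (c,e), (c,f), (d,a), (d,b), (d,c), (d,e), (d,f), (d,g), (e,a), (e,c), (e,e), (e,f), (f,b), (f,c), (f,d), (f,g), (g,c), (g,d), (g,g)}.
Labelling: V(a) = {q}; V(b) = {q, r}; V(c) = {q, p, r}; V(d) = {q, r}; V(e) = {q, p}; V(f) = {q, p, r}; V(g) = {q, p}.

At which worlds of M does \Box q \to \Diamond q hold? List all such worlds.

a, b, c, d, e, f, g

Let φ = \Box q \to \Diamond q. Evaluate φ at each world:
  a (successors {a, e, f, g}): φ is true.
  b (successors {d, e, g}): φ is true.
  c (successors {a, b, c, d, e, f}): φ is true.
  d (successors {a, b, c, e, f, g}): φ is true.
  e (successors {a, c, e, f}): φ is true.
  f (successors {b, c, d, g}): φ is true.
  g (successors {c, d, g}): φ is true.
For instance, at d:
  At d: \Box q is true, \Diamond q is true, so \Box q \to \Diamond q is true.
    At d: \Box q requires q at every successor {a, b, c, e, f, g}.
      At a: q is true.
      At b: q is true.
      At c: q is true.
      At e: q is true.
      At f: q is true.
      At g: q is true.
    So \Box q is true at d.
    At d: \Diamond q requires q at some successor in {a, b, c, e, f, g}.
      q holds at a, so \Diamond q is true at d.
Satisfying worlds: {a, b, c, d, e, f, g}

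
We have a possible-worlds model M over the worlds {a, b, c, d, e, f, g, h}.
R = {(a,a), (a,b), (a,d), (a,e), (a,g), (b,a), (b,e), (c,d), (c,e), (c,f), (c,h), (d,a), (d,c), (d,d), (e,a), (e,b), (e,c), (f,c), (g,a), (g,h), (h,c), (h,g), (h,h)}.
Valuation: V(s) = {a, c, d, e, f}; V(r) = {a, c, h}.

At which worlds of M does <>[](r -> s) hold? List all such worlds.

Recall that []ψ holds at a world iff ψ holds at every accessible world, and <>ψ holds iff ψ holds at some accessible world.
Let φ = <>[](r -> s). Evaluate φ at each world:
  a (successors {a, b, d, e, g}): φ is true.
  b (successors {a, e}): φ is true.
  c (successors {d, e, f, h}): φ is true.
  d (successors {a, c, d}): φ is true.
  e (successors {a, b, c}): φ is true.
  f (successors {c}): φ is false.
  g (successors {a, h}): φ is true.
  h (successors {c, g, h}): φ is false.
For instance, at c:
  At c: <>[](r -> s) requires [](r -> s) at some successor in {d, e, f, h}.
    [](r -> s) holds at d, so <>[](r -> s) is true at c.
      At d: [](r -> s) requires r -> s at every successor {a, c, d}.
        At a: r -> s is true.
        At c: r -> s is true.
        At d: r -> s is true.
      So [](r -> s) is true at d.
Satisfying worlds: {a, b, c, d, e, g}

a, b, c, d, e, g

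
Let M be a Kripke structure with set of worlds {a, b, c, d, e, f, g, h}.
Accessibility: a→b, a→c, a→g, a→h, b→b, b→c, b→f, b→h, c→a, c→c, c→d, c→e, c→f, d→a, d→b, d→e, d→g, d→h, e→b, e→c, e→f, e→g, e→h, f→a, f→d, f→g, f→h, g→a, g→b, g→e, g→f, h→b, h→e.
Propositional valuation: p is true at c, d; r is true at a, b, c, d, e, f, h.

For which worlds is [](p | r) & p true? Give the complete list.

c

Let φ = [](p | r) & p. Evaluate φ at each world:
  a (successors {b, c, g, h}): φ is false.
  b (successors {b, c, f, h}): φ is false.
  c (successors {a, c, d, e, f}): φ is true.
  d (successors {a, b, e, g, h}): φ is false.
  e (successors {b, c, f, g, h}): φ is false.
  f (successors {a, d, g, h}): φ is false.
  g (successors {a, b, e, f}): φ is false.
  h (successors {b, e}): φ is false.
For instance, at h:
  At h: [](p | r) is true, p is false, so [](p | r) & p is false.
    At h: [](p | r) requires p | r at every successor {b, e}.
      At b: p | r is true.
      At e: p | r is true.
    So [](p | r) is true at h.
Satisfying worlds: {c}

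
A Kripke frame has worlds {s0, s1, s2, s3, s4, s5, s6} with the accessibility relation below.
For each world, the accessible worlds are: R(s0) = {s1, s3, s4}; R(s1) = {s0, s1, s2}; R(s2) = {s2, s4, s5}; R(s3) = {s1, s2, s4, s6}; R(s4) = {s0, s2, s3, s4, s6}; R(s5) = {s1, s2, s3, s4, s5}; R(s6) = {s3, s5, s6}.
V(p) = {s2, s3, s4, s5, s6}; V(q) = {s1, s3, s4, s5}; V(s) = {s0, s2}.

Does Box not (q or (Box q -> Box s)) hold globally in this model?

No

Recall that Box ψ holds at a world iff ψ holds at every accessible world, and Dia ψ holds iff ψ holds at some accessible world.
Let φ = Box not (q or (Box q -> Box s)). Evaluate φ at each world:
  s0 (successors {s1, s3, s4}): φ is false.
  s1 (successors {s0, s1, s2}): φ is false.
  s2 (successors {s2, s4, s5}): φ is false.
  s3 (successors {s1, s2, s4, s6}): φ is false.
  s4 (successors {s0, s2, s3, s4, s6}): φ is false.
  s5 (successors {s1, s2, s3, s4, s5}): φ is false.
  s6 (successors {s3, s5, s6}): φ is false.
Detail at s0 (counterexample):
  At s0: Box not (q or (Box q -> Box s)) requires not (q or (Box q -> Box s)) at every successor {s1, s3, s4}.
    not (q or (Box q -> Box s)) fails at s1, so Box not (q or (Box q -> Box s)) is false at s0.
      At s1: q or (Box q -> Box s) is true, so not (q or (Box q -> Box s)) is false.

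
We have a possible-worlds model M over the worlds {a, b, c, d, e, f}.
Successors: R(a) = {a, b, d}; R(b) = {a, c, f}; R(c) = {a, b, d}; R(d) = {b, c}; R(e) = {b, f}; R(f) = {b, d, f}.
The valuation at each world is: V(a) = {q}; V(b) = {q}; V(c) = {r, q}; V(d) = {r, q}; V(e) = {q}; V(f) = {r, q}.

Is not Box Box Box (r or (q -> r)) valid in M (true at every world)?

Let φ = not Box Box Box (r or (q -> r)). Evaluate φ at each world:
  a (successors {a, b, d}): φ is true.
  b (successors {a, c, f}): φ is true.
  c (successors {a, b, d}): φ is true.
  d (successors {b, c}): φ is true.
  e (successors {b, f}): φ is true.
  f (successors {b, d, f}): φ is true.
For instance, at b:
  At b: Box Box Box (r or (q -> r)) is false, so not Box Box Box (r or (q -> r)) is true.
    At b: Box Box Box (r or (q -> r)) requires Box Box (r or (q -> r)) at every successor {a, c, f}.
      Box Box (r or (q -> r)) fails at a, so Box Box Box (r or (q -> r)) is false at b.

Yes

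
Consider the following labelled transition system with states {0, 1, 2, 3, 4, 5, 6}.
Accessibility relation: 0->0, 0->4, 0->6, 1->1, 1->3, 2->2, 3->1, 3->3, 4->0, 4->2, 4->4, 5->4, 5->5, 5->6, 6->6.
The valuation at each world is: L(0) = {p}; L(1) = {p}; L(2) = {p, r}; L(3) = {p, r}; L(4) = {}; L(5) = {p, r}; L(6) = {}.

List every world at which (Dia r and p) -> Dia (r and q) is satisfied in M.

0, 4, 6

Let φ = (Dia r and p) -> Dia (r and q). Evaluate φ at each world:
  0 (successors {0, 4, 6}): φ is true.
  1 (successors {1, 3}): φ is false.
  2 (successors {2}): φ is false.
  3 (successors {1, 3}): φ is false.
  4 (successors {0, 2, 4}): φ is true.
  5 (successors {4, 5, 6}): φ is false.
  6 (successors {6}): φ is true.
For instance, at 2:
  At 2: Dia r and p is true, Dia (r and q) is false, so (Dia r and p) -> Dia (r and q) is false.
    At 2: Dia r is true, p is true, so Dia r and p is true.
      At 2: Dia r requires r at some successor in {2}.
        r holds at 2, so Dia r is true at 2.
    At 2: Dia (r and q) requires r and q at some successor in {2}.
      At 2: r and q is false.
    So Dia (r and q) is false at 2.
Satisfying worlds: {0, 4, 6}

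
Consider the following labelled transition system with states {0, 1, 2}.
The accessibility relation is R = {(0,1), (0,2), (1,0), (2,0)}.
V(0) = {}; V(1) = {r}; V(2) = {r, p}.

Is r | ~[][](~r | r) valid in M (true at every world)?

Recall that []ψ holds at a world iff ψ holds at every accessible world, and <>ψ holds iff ψ holds at some accessible world.
Let φ = r | ~[][](~r | r). Evaluate φ at each world:
  0 (successors {1, 2}): φ is false.
  1 (successors {0}): φ is true.
  2 (successors {0}): φ is true.
Detail at 0 (counterexample):
  At 0: r is false, ~[][](~r | r) is false, so r | ~[][](~r | r) is false.
    At 0: [][](~r | r) is true, so ~[][](~r | r) is false.
      At 0: [][](~r | r) requires [](~r | r) at every successor {1, 2}.
        At 1: [](~r | r) is true.
        At 2: [](~r | r) is true.
      So [][](~r | r) is true at 0.

No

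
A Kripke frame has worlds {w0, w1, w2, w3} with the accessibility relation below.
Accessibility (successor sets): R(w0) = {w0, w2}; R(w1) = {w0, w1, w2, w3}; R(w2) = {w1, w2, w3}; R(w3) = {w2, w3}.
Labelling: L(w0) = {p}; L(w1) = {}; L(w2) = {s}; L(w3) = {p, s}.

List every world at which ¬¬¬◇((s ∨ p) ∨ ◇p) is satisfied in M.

Let φ = ¬¬¬◇((s ∨ p) ∨ ◇p). Evaluate φ at each world:
  w0 (successors {w0, w2}): φ is false.
  w1 (successors {w0, w1, w2, w3}): φ is false.
  w2 (successors {w1, w2, w3}): φ is false.
  w3 (successors {w2, w3}): φ is false.
For instance, at w1:
  At w1: ¬¬◇((s ∨ p) ∨ ◇p) is true, so ¬¬¬◇((s ∨ p) ∨ ◇p) is false.
    At w1: ¬◇((s ∨ p) ∨ ◇p) is false, so ¬¬◇((s ∨ p) ∨ ◇p) is true.
      At w1: ◇((s ∨ p) ∨ ◇p) is true, so ¬◇((s ∨ p) ∨ ◇p) is false.
Satisfying worlds: none.

none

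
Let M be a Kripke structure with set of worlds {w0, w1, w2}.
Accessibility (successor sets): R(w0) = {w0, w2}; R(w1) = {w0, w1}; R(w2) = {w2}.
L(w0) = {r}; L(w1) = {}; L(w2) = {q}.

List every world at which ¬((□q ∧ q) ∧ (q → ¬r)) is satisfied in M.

Let φ = ¬((□q ∧ q) ∧ (q → ¬r)). Evaluate φ at each world:
  w0 (successors {w0, w2}): φ is true.
  w1 (successors {w0, w1}): φ is true.
  w2 (successors {w2}): φ is false.
For instance, at w0:
  At w0: (□q ∧ q) ∧ (q → ¬r) is false, so ¬((□q ∧ q) ∧ (q → ¬r)) is true.
    At w0: □q ∧ q is false, q → ¬r is true, so (□q ∧ q) ∧ (q → ¬r) is false.
      At w0: □q is false, q is false, so □q ∧ q is false.
Satisfying worlds: {w0, w1}

w0, w1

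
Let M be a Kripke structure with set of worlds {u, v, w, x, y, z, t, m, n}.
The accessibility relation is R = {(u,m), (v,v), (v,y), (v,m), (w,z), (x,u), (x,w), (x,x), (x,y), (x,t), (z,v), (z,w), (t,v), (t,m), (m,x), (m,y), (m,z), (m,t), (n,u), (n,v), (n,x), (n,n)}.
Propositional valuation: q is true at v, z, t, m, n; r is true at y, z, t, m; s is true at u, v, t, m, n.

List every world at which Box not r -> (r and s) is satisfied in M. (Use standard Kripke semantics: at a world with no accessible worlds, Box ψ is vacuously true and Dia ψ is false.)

u, v, w, x, t, m

Let φ = Box not r -> (r and s). Evaluate φ at each world:
  u (successors {m}): φ is true.
  v (successors {v, y, m}): φ is true.
  w (successors {z}): φ is true.
  x (successors {u, w, x, y, t}): φ is true.
  y (successors ∅): φ is false.
  z (successors {v, w}): φ is false.
  t (successors {v, m}): φ is true.
  m (successors {x, y, z, t}): φ is true.
  n (successors {u, v, x, n}): φ is false.
For instance, at n:
  At n: Box not r is true, r and s is false, so Box not r -> (r and s) is false.
    At n: Box not r requires not r at every successor {u, v, x, n}.
      At u: not r is true.
      At v: not r is true.
      At x: not r is true.
      At n: not r is true.
    So Box not r is true at n.
Satisfying worlds: {u, v, w, x, t, m}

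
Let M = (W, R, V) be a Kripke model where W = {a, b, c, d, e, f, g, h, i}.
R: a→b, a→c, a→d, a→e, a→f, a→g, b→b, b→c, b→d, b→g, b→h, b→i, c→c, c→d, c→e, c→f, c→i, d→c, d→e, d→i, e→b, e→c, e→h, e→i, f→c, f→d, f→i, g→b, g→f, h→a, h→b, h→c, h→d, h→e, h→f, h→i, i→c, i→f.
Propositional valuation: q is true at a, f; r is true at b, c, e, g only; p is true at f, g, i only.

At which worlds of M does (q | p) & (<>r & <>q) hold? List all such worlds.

Let φ = (q | p) & (<>r & <>q). Evaluate φ at each world:
  a (successors {b, c, d, e, f, g}): φ is true.
  b (successors {b, c, d, g, h, i}): φ is false.
  c (successors {c, d, e, f, i}): φ is false.
  d (successors {c, e, i}): φ is false.
  e (successors {b, c, h, i}): φ is false.
  f (successors {c, d, i}): φ is false.
  g (successors {b, f}): φ is true.
  h (successors {a, b, c, d, e, f, i}): φ is false.
  i (successors {c, f}): φ is true.
For instance, at g:
  At g: q | p is true, <>r & <>q is true, so (q | p) & (<>r & <>q) is true.
    At g: <>r is true, <>q is true, so <>r & <>q is true.
      At g: <>r requires r at some successor in {b, f}.
        r holds at b, so <>r is true at g.
      At g: <>q requires q at some successor in {b, f}.
        q holds at f, so <>q is true at g.
Satisfying worlds: {a, g, i}

a, g, i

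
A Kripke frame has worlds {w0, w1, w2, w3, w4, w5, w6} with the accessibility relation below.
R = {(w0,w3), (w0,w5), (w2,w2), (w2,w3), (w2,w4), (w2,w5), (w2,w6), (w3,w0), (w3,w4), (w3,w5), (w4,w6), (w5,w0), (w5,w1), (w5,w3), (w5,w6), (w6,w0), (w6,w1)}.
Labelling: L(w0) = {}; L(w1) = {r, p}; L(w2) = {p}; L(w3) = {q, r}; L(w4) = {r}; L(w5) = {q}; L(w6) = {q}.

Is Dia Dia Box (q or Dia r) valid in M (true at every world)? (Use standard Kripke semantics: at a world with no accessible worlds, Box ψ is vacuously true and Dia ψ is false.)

Let φ = Dia Dia Box (q or Dia r). Evaluate φ at each world:
  w0 (successors {w3, w5}): φ is true.
  w1 (successors ∅): φ is false.
  w2 (successors {w2, w3, w4, w5, w6}): φ is true.
  w3 (successors {w0, w4, w5}): φ is true.
  w4 (successors {w6}): φ is true.
  w5 (successors {w0, w1, w3, w6}): φ is true.
  w6 (successors {w0, w1}): φ is false.
Detail at w1 (counterexample):
  At w1: no accessible worlds, so Dia Dia Box (q or Dia r) is false.

No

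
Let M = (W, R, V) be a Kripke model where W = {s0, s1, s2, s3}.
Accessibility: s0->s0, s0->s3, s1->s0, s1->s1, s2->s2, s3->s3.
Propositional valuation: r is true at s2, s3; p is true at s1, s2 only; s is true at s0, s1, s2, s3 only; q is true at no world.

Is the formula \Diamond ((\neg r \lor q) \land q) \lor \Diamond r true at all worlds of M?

No

Let φ = \Diamond ((\neg r \lor q) \land q) \lor \Diamond r. Evaluate φ at each world:
  s0 (successors {s0, s3}): φ is true.
  s1 (successors {s0, s1}): φ is false.
  s2 (successors {s2}): φ is true.
  s3 (successors {s3}): φ is true.
Detail at s1 (counterexample):
  At s1: \Diamond ((\neg r \lor q) \land q) is false, \Diamond r is false, so \Diamond ((\neg r \lor q) \land q) \lor \Diamond r is false.
    At s1: \Diamond ((\neg r \lor q) \land q) requires (\neg r \lor q) \land q at some successor in {s0, s1}.
      At s0: (\neg r \lor q) \land q is false.
      At s1: (\neg r \lor q) \land q is false.
    So \Diamond ((\neg r \lor q) \land q) is false at s1.
    At s1: \Diamond r requires r at some successor in {s0, s1}.
      At s0: r is false.
      At s1: r is false.
    So \Diamond r is false at s1.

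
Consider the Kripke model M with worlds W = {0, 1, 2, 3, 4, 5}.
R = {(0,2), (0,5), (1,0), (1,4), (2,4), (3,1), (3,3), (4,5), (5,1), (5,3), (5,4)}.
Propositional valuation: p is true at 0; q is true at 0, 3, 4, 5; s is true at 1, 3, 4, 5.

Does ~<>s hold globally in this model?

No

Let φ = ~<>s. Evaluate φ at each world:
  0 (successors {2, 5}): φ is false.
  1 (successors {0, 4}): φ is false.
  2 (successors {4}): φ is false.
  3 (successors {1, 3}): φ is false.
  4 (successors {5}): φ is false.
  5 (successors {1, 3, 4}): φ is false.
Detail at 0 (counterexample):
  At 0: <>s is true, so ~<>s is false.
    At 0: <>s requires s at some successor in {2, 5}.
      s holds at 5, so <>s is true at 0.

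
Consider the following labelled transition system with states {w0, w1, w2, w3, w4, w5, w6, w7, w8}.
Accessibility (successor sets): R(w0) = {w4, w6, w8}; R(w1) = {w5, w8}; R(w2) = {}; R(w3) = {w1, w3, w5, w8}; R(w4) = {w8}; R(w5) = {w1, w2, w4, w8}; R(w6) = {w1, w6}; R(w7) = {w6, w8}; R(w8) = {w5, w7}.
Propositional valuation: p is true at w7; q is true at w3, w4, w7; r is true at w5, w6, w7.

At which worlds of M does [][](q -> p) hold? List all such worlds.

w0, w2, w4, w5, w6, w7

Let φ = [][](q -> p). Evaluate φ at each world:
  w0 (successors {w4, w6, w8}): φ is true.
  w1 (successors {w5, w8}): φ is false.
  w2 (successors ∅): φ is true.
  w3 (successors {w1, w3, w5, w8}): φ is false.
  w4 (successors {w8}): φ is true.
  w5 (successors {w1, w2, w4, w8}): φ is true.
  w6 (successors {w1, w6}): φ is true.
  w7 (successors {w6, w8}): φ is true.
  w8 (successors {w5, w7}): φ is false.
For instance, at w8:
  At w8: [][](q -> p) requires [](q -> p) at every successor {w5, w7}.
    [](q -> p) fails at w5, so [][](q -> p) is false at w8.
      At w5: [](q -> p) requires q -> p at every successor {w1, w2, w4, w8}.
        q -> p fails at w4, so [](q -> p) is false at w5.
Satisfying worlds: {w0, w2, w4, w5, w6, w7}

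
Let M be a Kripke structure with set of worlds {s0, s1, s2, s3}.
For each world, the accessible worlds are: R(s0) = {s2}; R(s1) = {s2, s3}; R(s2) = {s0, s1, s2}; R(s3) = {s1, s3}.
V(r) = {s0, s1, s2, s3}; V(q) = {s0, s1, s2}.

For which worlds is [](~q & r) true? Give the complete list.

none

Recall that []ψ holds at a world iff ψ holds at every accessible world, and <>ψ holds iff ψ holds at some accessible world.
Let φ = [](~q & r). Evaluate φ at each world:
  s0 (successors {s2}): φ is false.
  s1 (successors {s2, s3}): φ is false.
  s2 (successors {s0, s1, s2}): φ is false.
  s3 (successors {s1, s3}): φ is false.
For instance, at s0:
  At s0: [](~q & r) requires ~q & r at every successor {s2}.
    ~q & r fails at s2, so [](~q & r) is false at s0.
Satisfying worlds: none.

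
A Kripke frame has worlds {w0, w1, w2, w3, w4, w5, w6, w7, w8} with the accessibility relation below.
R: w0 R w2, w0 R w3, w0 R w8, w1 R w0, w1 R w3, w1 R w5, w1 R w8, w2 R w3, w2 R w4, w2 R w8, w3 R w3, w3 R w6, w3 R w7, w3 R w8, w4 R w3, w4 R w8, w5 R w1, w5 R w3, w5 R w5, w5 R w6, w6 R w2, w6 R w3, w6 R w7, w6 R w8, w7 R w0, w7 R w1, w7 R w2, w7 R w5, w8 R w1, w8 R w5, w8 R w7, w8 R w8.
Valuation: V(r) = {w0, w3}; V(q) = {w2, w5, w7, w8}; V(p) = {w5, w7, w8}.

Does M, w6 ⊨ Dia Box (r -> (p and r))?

At w6: Dia Box (r -> (p and r)) requires Box (r -> (p and r)) at some successor in {w2, w3, w7, w8}.
  Box (r -> (p and r)) holds at w8, so Dia Box (r -> (p and r)) is true at w6.
    At w8: Box (r -> (p and r)) requires r -> (p and r) at every successor {w1, w5, w7, w8}.
      At w1: r -> (p and r) is true.
      At w5: r -> (p and r) is true.
      At w7: r -> (p and r) is true.
      At w8: r -> (p and r) is true.
    So Box (r -> (p and r)) is true at w8.

Yes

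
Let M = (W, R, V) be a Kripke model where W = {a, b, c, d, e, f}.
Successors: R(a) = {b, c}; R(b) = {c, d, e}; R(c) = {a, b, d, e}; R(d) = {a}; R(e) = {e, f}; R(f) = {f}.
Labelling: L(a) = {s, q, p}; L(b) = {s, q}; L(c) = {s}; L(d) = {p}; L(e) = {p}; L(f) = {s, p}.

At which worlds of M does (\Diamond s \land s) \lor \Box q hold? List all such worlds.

Let φ = (\Diamond s \land s) \lor \Box q. Evaluate φ at each world:
  a (successors {b, c}): φ is true.
  b (successors {c, d, e}): φ is true.
  c (successors {a, b, d, e}): φ is true.
  d (successors {a}): φ is true.
  e (successors {e, f}): φ is false.
  f (successors {f}): φ is true.
For instance, at a:
  At a: \Diamond s \land s is true, \Box q is false, so (\Diamond s \land s) \lor \Box q is true.
    At a: \Diamond s is true, s is true, so \Diamond s \land s is true.
      At a: \Diamond s requires s at some successor in {b, c}.
        s holds at b, so \Diamond s is true at a.
    At a: \Box q requires q at every successor {b, c}.
      q fails at c, so \Box q is false at a.
Satisfying worlds: {a, b, c, d, f}

a, b, c, d, f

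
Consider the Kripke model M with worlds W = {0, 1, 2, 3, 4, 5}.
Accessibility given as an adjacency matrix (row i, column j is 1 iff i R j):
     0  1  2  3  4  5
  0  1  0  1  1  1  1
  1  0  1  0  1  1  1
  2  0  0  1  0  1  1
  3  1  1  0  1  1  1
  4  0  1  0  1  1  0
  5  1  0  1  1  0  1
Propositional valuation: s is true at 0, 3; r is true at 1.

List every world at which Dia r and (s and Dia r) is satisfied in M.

3

Let φ = Dia r and (s and Dia r). Evaluate φ at each world:
  0 (successors {0, 2, 3, 4, 5}): φ is false.
  1 (successors {1, 3, 4, 5}): φ is false.
  2 (successors {2, 4, 5}): φ is false.
  3 (successors {0, 1, 3, 4, 5}): φ is true.
  4 (successors {1, 3, 4}): φ is false.
  5 (successors {0, 2, 3, 5}): φ is false.
For instance, at 3:
  At 3: Dia r is true, s and Dia r is true, so Dia r and (s and Dia r) is true.
    At 3: Dia r requires r at some successor in {0, 1, 3, 4, 5}.
      r holds at 1, so Dia r is true at 3.
    At 3: s is true, Dia r is true, so s and Dia r is true.
      At 3: Dia r requires r at some successor in {0, 1, 3, 4, 5}.
        r holds at 1, so Dia r is true at 3.
Satisfying worlds: {3}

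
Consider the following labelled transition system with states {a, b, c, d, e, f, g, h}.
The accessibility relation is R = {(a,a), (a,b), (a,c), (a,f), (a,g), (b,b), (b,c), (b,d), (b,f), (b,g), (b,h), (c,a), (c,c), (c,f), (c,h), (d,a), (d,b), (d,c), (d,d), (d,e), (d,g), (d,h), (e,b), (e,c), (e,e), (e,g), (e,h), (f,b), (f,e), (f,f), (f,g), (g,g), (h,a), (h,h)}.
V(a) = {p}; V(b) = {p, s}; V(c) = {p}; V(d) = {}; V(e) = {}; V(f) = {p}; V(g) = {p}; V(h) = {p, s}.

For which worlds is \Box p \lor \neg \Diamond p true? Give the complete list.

a, c, g, h

Recall that \Box ψ holds at a world iff ψ holds at every accessible world, and \Diamond ψ holds iff ψ holds at some accessible world.
Let φ = \Box p \lor \neg \Diamond p. Evaluate φ at each world:
  a (successors {a, b, c, f, g}): φ is true.
  b (successors {b, c, d, f, g, h}): φ is false.
  c (successors {a, c, f, h}): φ is true.
  d (successors {a, b, c, d, e, g, h}): φ is false.
  e (successors {b, c, e, g, h}): φ is false.
  f (successors {b, e, f, g}): φ is false.
  g (successors {g}): φ is true.
  h (successors {a, h}): φ is true.
For instance, at a:
  At a: \Box p is true, \neg \Diamond p is false, so \Box p \lor \neg \Diamond p is true.
    At a: \Box p requires p at every successor {a, b, c, f, g}.
      At a: p is true.
      At b: p is true.
      At c: p is true.
      At f: p is true.
      At g: p is true.
    So \Box p is true at a.
    At a: \Diamond p is true, so \neg \Diamond p is false.
      At a: \Diamond p requires p at some successor in {a, b, c, f, g}.
        p holds at a, so \Diamond p is true at a.
Satisfying worlds: {a, c, g, h}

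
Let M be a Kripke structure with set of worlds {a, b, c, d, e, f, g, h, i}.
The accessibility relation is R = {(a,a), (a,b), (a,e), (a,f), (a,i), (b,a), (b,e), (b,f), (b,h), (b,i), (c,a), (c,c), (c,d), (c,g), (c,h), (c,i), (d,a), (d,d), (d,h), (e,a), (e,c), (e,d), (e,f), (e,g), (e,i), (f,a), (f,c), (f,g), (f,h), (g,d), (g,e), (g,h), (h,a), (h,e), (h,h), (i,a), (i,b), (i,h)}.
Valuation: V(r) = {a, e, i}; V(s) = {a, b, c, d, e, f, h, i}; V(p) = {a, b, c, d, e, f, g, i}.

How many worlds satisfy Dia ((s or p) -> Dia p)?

Let φ = Dia ((s or p) -> Dia p). Evaluate φ at each world:
  a (successors {a, b, e, f, i}): φ is true.
  b (successors {a, e, f, h, i}): φ is true.
  c (successors {a, c, d, g, h, i}): φ is true.
  d (successors {a, d, h}): φ is true.
  e (successors {a, c, d, f, g, i}): φ is true.
  f (successors {a, c, g, h}): φ is true.
  g (successors {d, e, h}): φ is true.
  h (successors {a, e, h}): φ is true.
  i (successors {a, b, h}): φ is true.
For instance, at i:
  At i: Dia ((s or p) -> Dia p) requires (s or p) -> Dia p at some successor in {a, b, h}.
    (s or p) -> Dia p holds at a, so Dia ((s or p) -> Dia p) is true at i.
      At a: s or p is true, Dia p is true, so (s or p) -> Dia p is true.
Satisfying worlds: {a, b, c, d, e, f, g, h, i}

9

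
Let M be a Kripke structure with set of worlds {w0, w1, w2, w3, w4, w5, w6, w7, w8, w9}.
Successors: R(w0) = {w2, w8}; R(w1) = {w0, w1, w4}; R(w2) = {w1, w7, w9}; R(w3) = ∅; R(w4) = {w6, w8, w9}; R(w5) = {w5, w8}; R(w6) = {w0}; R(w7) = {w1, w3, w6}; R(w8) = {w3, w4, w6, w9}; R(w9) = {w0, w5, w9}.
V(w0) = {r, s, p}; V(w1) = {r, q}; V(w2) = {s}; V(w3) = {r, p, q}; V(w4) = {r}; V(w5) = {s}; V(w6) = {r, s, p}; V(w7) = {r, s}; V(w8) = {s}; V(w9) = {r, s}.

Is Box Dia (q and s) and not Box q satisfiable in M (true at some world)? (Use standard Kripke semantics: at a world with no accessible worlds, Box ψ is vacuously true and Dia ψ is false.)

No

Let φ = Box Dia (q and s) and not Box q. Evaluate φ at each world:
  w0 (successors {w2, w8}): φ is false.
  w1 (successors {w0, w1, w4}): φ is false.
  w2 (successors {w1, w7, w9}): φ is false.
  w3 (successors ∅): φ is false.
  w4 (successors {w6, w8, w9}): φ is false.
  w5 (successors {w5, w8}): φ is false.
  w6 (successors {w0}): φ is false.
  w7 (successors {w1, w3, w6}): φ is false.
  w8 (successors {w3, w4, w6, w9}): φ is false.
  w9 (successors {w0, w5, w9}): φ is false.
For instance, at w9:
  At w9: Box Dia (q and s) is false, not Box q is true, so Box Dia (q and s) and not Box q is false.
    At w9: Box Dia (q and s) requires Dia (q and s) at every successor {w0, w5, w9}.
      Dia (q and s) fails at w0, so Box Dia (q and s) is false at w9.
    At w9: Box q is false, so not Box q is true.
      At w9: Box q requires q at every successor {w0, w5, w9}.
        q fails at w0, so Box q is false at w9.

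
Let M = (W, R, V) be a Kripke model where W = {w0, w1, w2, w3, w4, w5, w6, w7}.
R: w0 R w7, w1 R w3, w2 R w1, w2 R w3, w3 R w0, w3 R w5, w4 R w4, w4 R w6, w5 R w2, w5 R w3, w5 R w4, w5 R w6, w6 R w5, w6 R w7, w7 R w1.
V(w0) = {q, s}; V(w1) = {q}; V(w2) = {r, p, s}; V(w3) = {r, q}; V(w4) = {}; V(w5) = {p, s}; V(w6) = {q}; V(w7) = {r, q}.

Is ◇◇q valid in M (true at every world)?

Recall that ◇ψ holds at a world iff ψ holds at some accessible world.
Let φ = ◇◇q. Evaluate φ at each world:
  w0 (successors {w7}): φ is true.
  w1 (successors {w3}): φ is true.
  w2 (successors {w1, w3}): φ is true.
  w3 (successors {w0, w5}): φ is true.
  w4 (successors {w4, w6}): φ is true.
  w5 (successors {w2, w3, w4, w6}): φ is true.
  w6 (successors {w5, w7}): φ is true.
  w7 (successors {w1}): φ is true.
For instance, at w3:
  At w3: ◇◇q requires ◇q at some successor in {w0, w5}.
    ◇q holds at w0, so ◇◇q is true at w3.
      At w0: ◇q requires q at some successor in {w7}.
        q holds at w7, so ◇q is true at w0.

Yes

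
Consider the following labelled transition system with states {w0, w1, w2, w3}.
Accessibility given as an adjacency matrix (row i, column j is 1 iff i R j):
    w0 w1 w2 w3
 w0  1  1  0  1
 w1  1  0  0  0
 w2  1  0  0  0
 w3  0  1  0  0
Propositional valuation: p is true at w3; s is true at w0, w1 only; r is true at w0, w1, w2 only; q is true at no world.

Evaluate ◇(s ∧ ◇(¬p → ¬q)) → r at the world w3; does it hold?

At w3: ◇(s ∧ ◇(¬p → ¬q)) is true, r is false, so ◇(s ∧ ◇(¬p → ¬q)) → r is false.
  At w3: ◇(s ∧ ◇(¬p → ¬q)) requires s ∧ ◇(¬p → ¬q) at some successor in {w1}.
    s ∧ ◇(¬p → ¬q) holds at w1, so ◇(s ∧ ◇(¬p → ¬q)) is true at w3.
      At w1: s is true, ◇(¬p → ¬q) is true, so s ∧ ◇(¬p → ¬q) is true.

No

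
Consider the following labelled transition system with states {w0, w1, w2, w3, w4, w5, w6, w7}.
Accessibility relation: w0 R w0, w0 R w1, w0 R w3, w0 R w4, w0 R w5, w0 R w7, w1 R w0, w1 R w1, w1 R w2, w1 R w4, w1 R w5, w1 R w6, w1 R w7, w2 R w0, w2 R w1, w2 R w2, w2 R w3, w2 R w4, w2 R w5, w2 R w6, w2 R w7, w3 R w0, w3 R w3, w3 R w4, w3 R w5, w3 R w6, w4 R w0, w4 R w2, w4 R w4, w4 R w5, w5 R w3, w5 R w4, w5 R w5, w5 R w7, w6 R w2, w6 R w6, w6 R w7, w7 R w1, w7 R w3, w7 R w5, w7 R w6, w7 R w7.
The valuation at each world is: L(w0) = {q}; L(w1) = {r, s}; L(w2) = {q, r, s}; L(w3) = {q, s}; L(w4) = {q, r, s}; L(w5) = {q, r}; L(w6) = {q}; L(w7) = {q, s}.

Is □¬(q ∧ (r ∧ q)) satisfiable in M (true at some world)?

Let φ = □¬(q ∧ (r ∧ q)). Evaluate φ at each world:
  w0 (successors {w0, w1, w3, w4, w5, w7}): φ is false.
  w1 (successors {w0, w1, w2, w4, w5, w6, w7}): φ is false.
  w2 (successors {w0, w1, w2, w3, w4, w5, w6, w7}): φ is false.
  w3 (successors {w0, w3, w4, w5, w6}): φ is false.
  w4 (successors {w0, w2, w4, w5}): φ is false.
  w5 (successors {w3, w4, w5, w7}): φ is false.
  w6 (successors {w2, w6, w7}): φ is false.
  w7 (successors {w1, w3, w5, w6, w7}): φ is false.
For instance, at w0:
  At w0: □¬(q ∧ (r ∧ q)) requires ¬(q ∧ (r ∧ q)) at every successor {w0, w1, w3, w4, w5, w7}.
    ¬(q ∧ (r ∧ q)) fails at w4, so □¬(q ∧ (r ∧ q)) is false at w0.

No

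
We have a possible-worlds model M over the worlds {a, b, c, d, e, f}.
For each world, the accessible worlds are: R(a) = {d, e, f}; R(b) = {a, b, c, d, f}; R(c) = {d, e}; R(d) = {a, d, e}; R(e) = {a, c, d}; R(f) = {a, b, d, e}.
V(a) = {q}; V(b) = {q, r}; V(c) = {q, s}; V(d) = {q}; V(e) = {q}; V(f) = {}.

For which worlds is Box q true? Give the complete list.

c, d, e, f

Let φ = Box q. Evaluate φ at each world:
  a (successors {d, e, f}): φ is false.
  b (successors {a, b, c, d, f}): φ is false.
  c (successors {d, e}): φ is true.
  d (successors {a, d, e}): φ is true.
  e (successors {a, c, d}): φ is true.
  f (successors {a, b, d, e}): φ is true.
For instance, at b:
  At b: Box q requires q at every successor {a, b, c, d, f}.
    q fails at f, so Box q is false at b.
Satisfying worlds: {c, d, e, f}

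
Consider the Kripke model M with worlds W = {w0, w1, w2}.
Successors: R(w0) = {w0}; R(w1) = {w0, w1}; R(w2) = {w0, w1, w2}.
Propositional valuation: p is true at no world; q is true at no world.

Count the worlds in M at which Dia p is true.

Recall that Dia ψ holds at a world iff ψ holds at some accessible world.
Let φ = Dia p. Evaluate φ at each world:
  w0 (successors {w0}): φ is false.
  w1 (successors {w0, w1}): φ is false.
  w2 (successors {w0, w1, w2}): φ is false.
For instance, at w2:
  At w2: Dia p requires p at some successor in {w0, w1, w2}.
    At w0: p is false.
    At w1: p is false.
    At w2: p is false.
  So Dia p is false at w2.
Satisfying worlds: none.

0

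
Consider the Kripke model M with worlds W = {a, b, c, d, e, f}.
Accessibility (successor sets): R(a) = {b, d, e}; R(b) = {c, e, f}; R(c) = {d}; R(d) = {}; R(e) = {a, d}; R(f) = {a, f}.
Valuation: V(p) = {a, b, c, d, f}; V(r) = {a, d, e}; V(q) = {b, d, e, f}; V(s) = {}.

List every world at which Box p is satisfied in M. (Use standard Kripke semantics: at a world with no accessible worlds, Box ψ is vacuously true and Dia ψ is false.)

Let φ = Box p. Evaluate φ at each world:
  a (successors {b, d, e}): φ is false.
  b (successors {c, e, f}): φ is false.
  c (successors {d}): φ is true.
  d (successors ∅): φ is true.
  e (successors {a, d}): φ is true.
  f (successors {a, f}): φ is true.
For instance, at b:
  At b: Box p requires p at every successor {c, e, f}.
    p fails at e, so Box p is false at b.
Satisfying worlds: {c, d, e, f}

c, d, e, f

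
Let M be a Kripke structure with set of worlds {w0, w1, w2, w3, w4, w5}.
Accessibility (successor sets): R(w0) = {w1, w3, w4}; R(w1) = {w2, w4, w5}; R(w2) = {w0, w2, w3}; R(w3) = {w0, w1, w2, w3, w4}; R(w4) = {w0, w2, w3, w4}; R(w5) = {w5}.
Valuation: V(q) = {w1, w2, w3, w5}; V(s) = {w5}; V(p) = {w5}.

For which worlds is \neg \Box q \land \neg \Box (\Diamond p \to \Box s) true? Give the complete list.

w0, w3

Let φ = \neg \Box q \land \neg \Box (\Diamond p \to \Box s). Evaluate φ at each world:
  w0 (successors {w1, w3, w4}): φ is true.
  w1 (successors {w2, w4, w5}): φ is false.
  w2 (successors {w0, w2, w3}): φ is false.
  w3 (successors {w0, w1, w2, w3, w4}): φ is true.
  w4 (successors {w0, w2, w3, w4}): φ is false.
  w5 (successors {w5}): φ is false.
For instance, at w1:
  At w1: \neg \Box q is true, \neg \Box (\Diamond p \to \Box s) is false, so \neg \Box q \land \neg \Box (\Diamond p \to \Box s) is false.
    At w1: \Box q is false, so \neg \Box q is true.
      At w1: \Box q requires q at every successor {w2, w4, w5}.
        q fails at w4, so \Box q is false at w1.
    At w1: \Box (\Diamond p \to \Box s) is true, so \neg \Box (\Diamond p \to \Box s) is false.
      At w1: \Box (\Diamond p \to \Box s) requires \Diamond p \to \Box s at every successor {w2, w4, w5}.
        At w2: \Diamond p \to \Box s is true.
        At w4: \Diamond p \to \Box s is true.
        At w5: \Diamond p \to \Box s is true.
      So \Box (\Diamond p \to \Box s) is true at w1.
Satisfying worlds: {w0, w3}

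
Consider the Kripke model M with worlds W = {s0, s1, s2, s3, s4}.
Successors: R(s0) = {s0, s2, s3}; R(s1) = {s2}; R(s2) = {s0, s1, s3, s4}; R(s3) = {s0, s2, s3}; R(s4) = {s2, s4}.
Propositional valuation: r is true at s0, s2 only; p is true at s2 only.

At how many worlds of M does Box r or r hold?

Let φ = Box r or r. Evaluate φ at each world:
  s0 (successors {s0, s2, s3}): φ is true.
  s1 (successors {s2}): φ is true.
  s2 (successors {s0, s1, s3, s4}): φ is true.
  s3 (successors {s0, s2, s3}): φ is false.
  s4 (successors {s2, s4}): φ is false.
For instance, at s1:
  At s1: Box r is true, r is false, so Box r or r is true.
    At s1: Box r requires r at every successor {s2}.
      At s2: r is true.
    So Box r is true at s1.
Satisfying worlds: {s0, s1, s2}

3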